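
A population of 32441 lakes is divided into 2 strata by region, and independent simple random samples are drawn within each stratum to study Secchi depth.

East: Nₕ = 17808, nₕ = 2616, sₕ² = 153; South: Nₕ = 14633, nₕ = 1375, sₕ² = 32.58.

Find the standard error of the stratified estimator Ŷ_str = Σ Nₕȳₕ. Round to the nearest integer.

Var(Ŷ_str) = Σₕ Nₕ²(1 − fₕ)sₕ²/nₕ.
East: 17808²·(1 − 2616/17808)·153/2616 = 1.5822816 × 10^7.
South: 14633²·(1 − 1375/14633)·32.58/1375 = 4.596844 × 10^6.
Sum = 2.041966 × 10^7.
SE = √(2.041966 × 10^7) = 4519.

4519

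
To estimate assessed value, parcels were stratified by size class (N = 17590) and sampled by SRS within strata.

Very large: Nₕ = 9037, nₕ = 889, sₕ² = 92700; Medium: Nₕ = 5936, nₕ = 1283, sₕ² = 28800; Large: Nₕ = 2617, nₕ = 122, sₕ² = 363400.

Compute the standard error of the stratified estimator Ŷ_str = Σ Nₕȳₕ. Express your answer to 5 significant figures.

166570

Var(Ŷ_str) = Σₕ Nₕ²(1 − fₕ)sₕ²/nₕ.
Very large: 9037²·(1 − 889/9037)·92700/889 = 7.6780914 × 10^9.
Medium: 5936²·(1 − 1283/5936)·28800/1283 = 6.2000155 × 10^8.
Large: 2617²·(1 − 122/2617)·363400/122 = 1.9449094 × 10^10.
Sum = 2.7747187 × 10^10.
SE = √(2.7747187 × 10^10) = 166570.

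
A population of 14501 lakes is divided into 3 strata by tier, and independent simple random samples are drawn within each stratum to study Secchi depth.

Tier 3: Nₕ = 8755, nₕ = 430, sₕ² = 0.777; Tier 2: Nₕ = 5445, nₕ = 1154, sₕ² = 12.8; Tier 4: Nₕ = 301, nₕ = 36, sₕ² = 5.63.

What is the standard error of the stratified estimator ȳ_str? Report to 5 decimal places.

0.04380

Var(ȳ_str) = Σₕ Wₕ²(1 − fₕ)sₕ²/nₕ with Wₕ = Nₕ/N, N = 14501.
Tier 3: Wₕ = 0.60375147; term = 0.60375147²·(1 − 0.04911479)·0.777/430 = 6.2632111 × 10^-4.
Tier 2: Wₕ = 0.37549135; term = 0.37549135²·(1 − 0.21193756)·12.8/1154 = 0.0012324368.
Tier 4: Wₕ = 0.02075719; term = 0.02075719²·(1 − 0.11960133)·5.63/36 = 5.9322898 × 10^-5.
Sum = 0.0019180808.
SE = √(0.0019180808) = 0.04380.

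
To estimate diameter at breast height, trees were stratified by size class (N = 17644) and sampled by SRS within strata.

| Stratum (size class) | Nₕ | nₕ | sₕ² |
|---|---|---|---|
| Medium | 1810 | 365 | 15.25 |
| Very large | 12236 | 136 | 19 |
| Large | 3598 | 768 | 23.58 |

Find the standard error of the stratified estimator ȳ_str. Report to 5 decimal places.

Var(ȳ_str) = Σₕ Wₕ²(1 − fₕ)sₕ²/nₕ with Wₕ = Nₕ/N, N = 17644.
Medium: Wₕ = 0.10258445; term = 0.10258445²·(1 − 0.20165746)·15.25/365 = 3.5101793 × 10^-4.
Very large: Wₕ = 0.69349354; term = 0.69349354²·(1 − 0.01111474)·19/136 = 0.066442419.
Large: Wₕ = 0.20392201; term = 0.20392201²·(1 − 0.21345192)·23.58/768 = 0.0010042367.
Sum = 0.067797674.
SE = √(0.067797674) = 0.26038.

0.26038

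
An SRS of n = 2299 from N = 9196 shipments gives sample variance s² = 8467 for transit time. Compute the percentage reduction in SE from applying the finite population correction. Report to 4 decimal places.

13.3975

f = n/N = 2299/9196 = 0.25000000.
SE_no-fpc = √(s²/n) = 1.9190898; SE_fpc = √((1−f)s²/n) = 1.6619805.
Ratio = √(1−f) = 0.86602540. Reduction = 100·(1 − 0.86602540) = 13.3975%.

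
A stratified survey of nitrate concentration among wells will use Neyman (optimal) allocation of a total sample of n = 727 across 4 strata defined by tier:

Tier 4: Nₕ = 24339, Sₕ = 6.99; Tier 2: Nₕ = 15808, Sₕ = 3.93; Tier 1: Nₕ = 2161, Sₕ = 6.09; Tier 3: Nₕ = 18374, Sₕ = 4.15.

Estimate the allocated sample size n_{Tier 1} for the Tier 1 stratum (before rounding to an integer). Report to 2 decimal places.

29.74

Neyman allocation: nₕ = n·NₕSₕ / Σⱼ NⱼSⱼ.
Σ NⱼSⱼ = 24339·6.99 + 15808·3.93 + 2161·6.09 + 18374·4.15 = 321667.64.
n_{Tier 1} = 727·2161·6.09 / 321667.64 = 29.74.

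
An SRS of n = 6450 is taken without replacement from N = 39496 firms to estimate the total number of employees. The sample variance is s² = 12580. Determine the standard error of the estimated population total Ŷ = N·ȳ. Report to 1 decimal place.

50454.1

Var(Ŷ) = N²·Var(ȳ) = N²·(1 − n/N)·s²/n.
f = 6450/39496 = 0.16330768; Var(ȳ) = 0.83669232·12580/6450 = 1.6318743.
Var(Ŷ) = 39496² · 1.6318743 = 2.5456162 × 10^9.
SE(Ŷ) = √(2.5456162 × 10^9) = 50454.1.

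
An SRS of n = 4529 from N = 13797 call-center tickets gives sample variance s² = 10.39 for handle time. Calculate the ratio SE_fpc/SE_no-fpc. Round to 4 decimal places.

f = n/N = 4529/13797 = 0.32825977.
SE_no-fpc = √(s²/n) = 0.047896813; SE_fpc = √((1−f)s²/n) = 0.039256113.
Ratio = √(1−f) = 0.81959760.

0.8196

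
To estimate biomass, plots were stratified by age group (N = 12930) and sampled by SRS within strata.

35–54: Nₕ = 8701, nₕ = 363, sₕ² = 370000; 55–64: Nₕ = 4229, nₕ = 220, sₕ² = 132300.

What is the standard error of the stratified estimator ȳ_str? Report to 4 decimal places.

Var(ȳ_str) = Σₕ Wₕ²(1 − fₕ)sₕ²/nₕ with Wₕ = Nₕ/N, N = 12930.
35–54: Wₕ = 0.67293117; term = 0.67293117²·(1 − 0.04171934)·370000/363 = 442.31239.
55–64: Wₕ = 0.32706883; term = 0.32706883²·(1 − 0.05202175)·132300/220 = 60.983712.
Sum = 503.2961.
SE = √(503.2961) = 22.4343.

22.4343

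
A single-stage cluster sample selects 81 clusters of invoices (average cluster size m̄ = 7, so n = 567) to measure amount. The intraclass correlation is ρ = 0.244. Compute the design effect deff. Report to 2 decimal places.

2.46

deff = 1 + (7 − 1)·0.244 = 1 + 1.464 = 2.464.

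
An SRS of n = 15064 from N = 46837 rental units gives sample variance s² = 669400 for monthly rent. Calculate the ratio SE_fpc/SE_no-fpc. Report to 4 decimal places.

0.8236

f = n/N = 15064/46837 = 0.32162606.
SE_no-fpc = √(s²/n) = 6.6661134; SE_fpc = √((1−f)s²/n) = 5.4904416.
Ratio = √(1−f) = 0.82363459.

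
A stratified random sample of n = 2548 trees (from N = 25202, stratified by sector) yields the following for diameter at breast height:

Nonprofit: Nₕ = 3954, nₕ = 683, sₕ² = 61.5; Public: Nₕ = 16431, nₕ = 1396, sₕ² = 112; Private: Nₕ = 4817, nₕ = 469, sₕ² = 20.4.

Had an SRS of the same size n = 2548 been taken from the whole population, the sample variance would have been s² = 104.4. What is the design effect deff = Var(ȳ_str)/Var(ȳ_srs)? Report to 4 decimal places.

Var(ȳ_str) = Σ Wₕ²(1−fₕ)sₕ²/nₕ with Wₕ = Nₕ/25202:
  Nonprofit: (3954/25202)²·(1−683/3954)·61.5/683 = 0.0018335874
  Public: (16431/25202)²·(1−1396/16431)·112/1396 = 0.031205419
  Private: (4817/25202)²·(1−469/4817)·20.4/469 = 0.0014343446
  → Var(ȳ_str) = 0.034473351.
Var(ȳ_srs) = (1 − 2548/25202)·104.4/2548 = 0.036830784.
deff = 0.034473351 / 0.036830784 = 0.9360.

0.9360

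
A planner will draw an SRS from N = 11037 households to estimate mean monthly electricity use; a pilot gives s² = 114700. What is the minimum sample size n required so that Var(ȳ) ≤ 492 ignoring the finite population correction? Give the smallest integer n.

Without fpc, n₀ = s²/D = 114700/492 = 233.1301.
Rounding up, n = 234.

234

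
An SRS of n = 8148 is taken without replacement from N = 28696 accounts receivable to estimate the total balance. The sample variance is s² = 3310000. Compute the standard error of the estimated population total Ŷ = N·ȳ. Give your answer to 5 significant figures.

Var(Ŷ) = N²·Var(ȳ) = N²·(1 − n/N)·s²/n.
f = 8148/28696 = 0.28394201; Var(ȳ) = 0.71605799·3310000/8148 = 290.88757.
Var(Ŷ) = 28696² · 290.88757 = 2.395344 × 10^11.
SE(Ŷ) = √(2.395344 × 10^11) = 489420.

489420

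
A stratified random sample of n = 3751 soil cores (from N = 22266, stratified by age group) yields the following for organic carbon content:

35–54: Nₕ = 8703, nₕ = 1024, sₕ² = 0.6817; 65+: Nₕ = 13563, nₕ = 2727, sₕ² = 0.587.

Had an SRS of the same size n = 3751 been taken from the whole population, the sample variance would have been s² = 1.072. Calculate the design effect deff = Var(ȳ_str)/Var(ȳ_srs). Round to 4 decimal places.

0.6461

Var(ȳ_str) = Σ Wₕ²(1−fₕ)sₕ²/nₕ with Wₕ = Nₕ/22266:
  35–54: (8703/22266)²·(1−1024/8703)·0.6817/1024 = 8.973928 × 10^-5
  65+: (13563/22266)²·(1−2727/13563)·0.587/2727 = 6.3810671 × 10^-5
  → Var(ȳ_str) = 1.5354995 × 10^-4.
Var(ȳ_srs) = (1 − 3751/22266)·1.072/3751 = 2.376453 × 10^-4.
deff = (1.5354995 × 10^-4) / (2.376453 × 10^-4) = 0.6461.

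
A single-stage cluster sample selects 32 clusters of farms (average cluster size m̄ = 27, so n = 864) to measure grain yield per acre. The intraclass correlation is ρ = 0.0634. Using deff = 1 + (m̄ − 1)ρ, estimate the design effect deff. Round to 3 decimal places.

deff = 1 + (27 − 1)·0.0634 = 1 + 1.6484 = 2.6484.

2.648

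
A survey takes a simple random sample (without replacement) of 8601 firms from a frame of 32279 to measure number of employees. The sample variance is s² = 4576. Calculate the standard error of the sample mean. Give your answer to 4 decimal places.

0.6247

Under SRS without replacement, Var(ȳ) = (1 − f)·s²/n with f = n/N = 8601/32279 = 0.26645807.
Var(ȳ) = (1 − 0.26645807)·4576/8601 = 0.73354193·0.53203116 = 0.39026716.
SE(ȳ) = √(0.39026716) = 0.6247.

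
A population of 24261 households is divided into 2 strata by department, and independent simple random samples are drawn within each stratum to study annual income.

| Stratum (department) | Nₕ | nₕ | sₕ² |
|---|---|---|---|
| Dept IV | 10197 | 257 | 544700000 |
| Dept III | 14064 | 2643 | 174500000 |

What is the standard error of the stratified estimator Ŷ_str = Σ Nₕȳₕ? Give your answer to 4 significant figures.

1.501 × 10^7

Var(Ŷ_str) = Σₕ Nₕ²(1 − fₕ)sₕ²/nₕ.
Dept IV: 10197²·(1 − 257/10197)·544700000/257 = 2.1482413 × 10^14.
Dept III: 14064²·(1 − 2643/14064)·174500000/2643 = 1.0605014 × 10^13.
Sum = 2.2542914 × 10^14.
SE = √(2.2542914 × 10^14) = 1.501 × 10^7.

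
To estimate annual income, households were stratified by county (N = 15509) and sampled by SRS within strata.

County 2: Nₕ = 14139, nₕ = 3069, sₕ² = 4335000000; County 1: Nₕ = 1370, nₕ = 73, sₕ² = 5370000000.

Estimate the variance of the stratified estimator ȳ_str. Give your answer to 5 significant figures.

1.4626 × 10^6

Var(ȳ_str) = Σₕ Wₕ²(1 − fₕ)sₕ²/nₕ with Wₕ = Nₕ/N, N = 15509.
County 2: Wₕ = 0.91166419; term = 0.91166419²·(1 − 0.21705920)·4335000000/3069 = 919159.62.
County 1: Wₕ = 0.08833581; term = 0.08833581²·(1 − 0.05328467)·5370000000/73 = 543430.96.
Sum = 1.4625906 × 10^6.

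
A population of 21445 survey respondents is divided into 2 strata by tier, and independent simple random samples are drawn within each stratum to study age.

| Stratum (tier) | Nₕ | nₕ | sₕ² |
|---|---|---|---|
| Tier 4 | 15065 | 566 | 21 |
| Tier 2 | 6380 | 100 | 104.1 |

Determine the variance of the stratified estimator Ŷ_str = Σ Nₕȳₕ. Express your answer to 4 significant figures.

Var(Ŷ_str) = Σₕ Nₕ²(1 − fₕ)sₕ²/nₕ.
Tier 4: 15065²·(1 − 566/15065)·21/566 = 8.1041981 × 10^6.
Tier 2: 6380²·(1 − 100/6380)·104.1/100 = 4.1709122 × 10^7.
Sum = 4.981332 × 10^7.

4.981 × 10^7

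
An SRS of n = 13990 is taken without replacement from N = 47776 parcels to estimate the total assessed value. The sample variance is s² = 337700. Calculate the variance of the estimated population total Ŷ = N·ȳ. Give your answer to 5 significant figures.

3.8964 × 10^10

Var(Ŷ) = N²·Var(ȳ) = N²·(1 − n/N)·s²/n.
f = 13990/47776 = 0.29282485; Var(ȳ) = 0.70717515·337700/13990 = 17.070268.
Var(Ŷ) = 47776² · 17.070268 = 3.8963675 × 10^10.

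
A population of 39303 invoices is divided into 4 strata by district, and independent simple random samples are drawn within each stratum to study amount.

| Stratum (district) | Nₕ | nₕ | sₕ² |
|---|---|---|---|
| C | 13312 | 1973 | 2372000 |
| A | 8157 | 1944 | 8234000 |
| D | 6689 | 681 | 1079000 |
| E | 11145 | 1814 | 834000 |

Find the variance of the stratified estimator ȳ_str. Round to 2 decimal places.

328.61

Var(ȳ_str) = Σₕ Wₕ²(1 − fₕ)sₕ²/nₕ with Wₕ = Nₕ/N, N = 39303.
C: Wₕ = 0.33870188; term = 0.33870188²·(1 − 0.14821214)·2372000/1973 = 117.47738.
A: Wₕ = 0.20754141; term = 0.20754141²·(1 − 0.23832291)·8234000/1944 = 138.96167.
D: Wₕ = 0.17019057; term = 0.17019057²·(1 − 0.10180894)·1079000/681 = 41.220575.
E: Wₕ = 0.28356614; term = 0.28356614²·(1 − 0.16276357)·834000/1814 = 30.95178.
Sum = 328.61141.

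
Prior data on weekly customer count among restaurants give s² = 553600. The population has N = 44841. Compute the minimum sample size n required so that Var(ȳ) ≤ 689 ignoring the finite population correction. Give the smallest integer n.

804

Without fpc, n₀ = s²/D = 553600/689 = 803.4833.
Rounding up, n = 804.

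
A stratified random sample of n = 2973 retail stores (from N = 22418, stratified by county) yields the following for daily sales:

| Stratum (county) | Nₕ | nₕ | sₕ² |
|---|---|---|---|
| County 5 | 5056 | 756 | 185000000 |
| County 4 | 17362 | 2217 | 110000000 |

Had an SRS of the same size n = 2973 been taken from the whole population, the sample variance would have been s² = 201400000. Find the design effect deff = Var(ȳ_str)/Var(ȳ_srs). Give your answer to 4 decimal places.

0.6220

Var(ȳ_str) = Σ Wₕ²(1−fₕ)sₕ²/nₕ with Wₕ = Nₕ/22418:
  County 5: (5056/22418)²·(1−756/5056)·185000000/756 = 10585.996
  County 4: (17362/22418)²·(1−2217/17362)·110000000/2217 = 25959.857
  → Var(ȳ_str) = 36545.853.
Var(ȳ_srs) = (1 − 2973/22418)·201400000/2973 = 58759.168.
deff = 36545.853 / 58759.168 = 0.6220.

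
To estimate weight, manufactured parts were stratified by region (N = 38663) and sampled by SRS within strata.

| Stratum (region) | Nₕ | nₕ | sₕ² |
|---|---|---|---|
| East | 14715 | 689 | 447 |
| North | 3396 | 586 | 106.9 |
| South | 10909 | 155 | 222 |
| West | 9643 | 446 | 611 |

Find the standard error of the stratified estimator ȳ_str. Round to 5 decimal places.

0.53331

Var(ȳ_str) = Σₕ Wₕ²(1 − fₕ)sₕ²/nₕ with Wₕ = Nₕ/N, N = 38663.
East: Wₕ = 0.38059644; term = 0.38059644²·(1 − 0.04682297)·447/689 = 0.089575925.
North: Wₕ = 0.08783592; term = 0.08783592²·(1 − 0.17255595)·106.9/586 = 0.001164563.
South: Wₕ = 0.28215607; term = 0.28215607²·(1 − 0.01420845)·222/155 = 0.11240488.
West: Wₕ = 0.24941158; term = 0.24941158²·(1 − 0.04625117)·611/446 = 0.081278112.
Sum = 0.28442348.
SE = √(0.28442348) = 0.53331.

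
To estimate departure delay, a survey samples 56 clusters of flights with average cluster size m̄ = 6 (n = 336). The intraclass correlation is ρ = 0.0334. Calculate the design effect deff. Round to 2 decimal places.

1.17

deff = 1 + (6 − 1)·0.0334 = 1 + 0.167 = 1.167.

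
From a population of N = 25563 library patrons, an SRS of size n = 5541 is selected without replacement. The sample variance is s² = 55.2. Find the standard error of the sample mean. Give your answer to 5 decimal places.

Under SRS without replacement, Var(ȳ) = (1 − f)·s²/n with f = n/N = 5541/25563 = 0.21675860.
Var(ȳ) = (1 − 0.21675860)·55.2/5541 = 0.78324140·0.0099621007 = 0.0078027297.
SE(ȳ) = √(0.0078027297) = 0.08833.

0.08833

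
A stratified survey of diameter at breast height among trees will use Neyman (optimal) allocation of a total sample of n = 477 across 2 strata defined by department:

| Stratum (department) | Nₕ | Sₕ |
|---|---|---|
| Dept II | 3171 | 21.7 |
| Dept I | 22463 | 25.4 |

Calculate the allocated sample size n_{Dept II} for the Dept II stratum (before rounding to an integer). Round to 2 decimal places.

51.34

Neyman allocation: nₕ = n·NₕSₕ / Σⱼ NⱼSⱼ.
Σ NⱼSⱼ = 3171·21.7 + 22463·25.4 = 639370.9.
n_{Dept II} = 477·3171·21.7 / 639370.9 = 51.34.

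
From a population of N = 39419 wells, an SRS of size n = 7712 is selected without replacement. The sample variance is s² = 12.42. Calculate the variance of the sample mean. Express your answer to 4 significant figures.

0.001295

Under SRS without replacement, Var(ȳ) = (1 − f)·s²/n with f = n/N = 7712/39419 = 0.19564170.
Var(ȳ) = (1 − 0.19564170)·12.42/7712 = 0.80435830·0.0016104772 = 0.0012954007.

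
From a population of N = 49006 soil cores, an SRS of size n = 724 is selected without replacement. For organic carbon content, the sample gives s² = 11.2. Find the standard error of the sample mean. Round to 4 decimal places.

Under SRS without replacement, Var(ȳ) = (1 − f)·s²/n with f = n/N = 724/49006 = 0.01477370.
Var(ȳ) = (1 − 0.01477370)·11.2/724 = 0.98522630·0.015469613 = 0.01524107.
SE(ȳ) = √(0.01524107) = 0.1235.

0.1235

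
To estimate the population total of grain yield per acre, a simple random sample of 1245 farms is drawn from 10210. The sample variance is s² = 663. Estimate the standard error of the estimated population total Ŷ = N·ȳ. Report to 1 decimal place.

6981.7

Var(Ŷ) = N²·Var(ȳ) = N²·(1 − n/N)·s²/n.
f = 1245/10210 = 0.12193928; Var(ȳ) = 0.87806072·663/1245 = 0.46759378.
Var(Ŷ) = 10210² · 0.46759378 = 4.8743893 × 10^7.
SE(Ŷ) = √(4.8743893 × 10^7) = 6981.7.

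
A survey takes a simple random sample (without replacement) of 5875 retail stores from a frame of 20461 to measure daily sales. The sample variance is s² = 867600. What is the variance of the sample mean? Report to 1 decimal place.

105.3

Under SRS without replacement, Var(ȳ) = (1 − f)·s²/n with f = n/N = 5875/20461 = 0.28713162.
Var(ȳ) = (1 − 0.28713162)·867600/5875 = 0.71286838·147.6766 = 105.27398.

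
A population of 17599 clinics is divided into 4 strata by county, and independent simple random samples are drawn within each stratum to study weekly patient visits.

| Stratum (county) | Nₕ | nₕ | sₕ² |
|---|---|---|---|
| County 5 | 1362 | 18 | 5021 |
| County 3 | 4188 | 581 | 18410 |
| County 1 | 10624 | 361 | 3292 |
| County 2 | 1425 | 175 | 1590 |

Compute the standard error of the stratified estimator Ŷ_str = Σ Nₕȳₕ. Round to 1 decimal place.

44718.7

Var(Ŷ_str) = Σₕ Nₕ²(1 − fₕ)sₕ²/nₕ.
County 5: 1362²·(1 − 18/1362)·5021/18 = 5.1061562 × 10^8.
County 3: 4188²·(1 − 581/4188)·18410/581 = 4.7866368 × 10^8.
County 1: 10624²·(1 − 361/10624)·3292/361 = 9.9429445 × 10^8.
County 2: 1425²·(1 − 175/1425)·1590/175 = 1.6183929 × 10^7.
Sum = 1.9997577 × 10^9.
SE = √(1.9997577 × 10^9) = 44718.7.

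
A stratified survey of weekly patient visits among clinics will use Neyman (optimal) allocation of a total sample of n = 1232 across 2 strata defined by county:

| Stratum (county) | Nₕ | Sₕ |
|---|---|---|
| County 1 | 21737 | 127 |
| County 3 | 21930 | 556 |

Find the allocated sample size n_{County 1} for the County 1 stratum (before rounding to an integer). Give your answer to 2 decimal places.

227.44

Neyman allocation: nₕ = n·NₕSₕ / Σⱼ NⱼSⱼ.
Σ NⱼSⱼ = 21737·127 + 21930·556 = 1.4953679 × 10^7.
n_{County 1} = 1232·21737·127 / (1.4953679 × 10^7) = 227.44.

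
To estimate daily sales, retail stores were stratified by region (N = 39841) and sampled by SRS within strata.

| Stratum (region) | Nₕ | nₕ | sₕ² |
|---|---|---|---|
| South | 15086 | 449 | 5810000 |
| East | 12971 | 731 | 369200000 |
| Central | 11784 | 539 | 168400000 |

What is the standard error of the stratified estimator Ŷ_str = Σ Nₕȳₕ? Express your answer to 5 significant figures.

1.1155 × 10^7

Var(Ŷ_str) = Σₕ Nₕ²(1 − fₕ)sₕ²/nₕ.
South: 15086²·(1 − 449/15086)·5810000/449 = 2.8573008 × 10^12.
East: 12971²·(1 − 731/12971)·369200000/731 = 8.0186119 × 10^13.
Central: 11784²·(1 − 539/11784)·168400000/539 = 4.1400493 × 10^13.
Sum = 1.2444391 × 10^14.
SE = √(1.2444391 × 10^14) = 1.1155 × 10^7.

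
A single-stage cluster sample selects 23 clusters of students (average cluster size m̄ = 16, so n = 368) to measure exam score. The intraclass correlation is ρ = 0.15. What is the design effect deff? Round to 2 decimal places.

deff = 1 + (16 − 1)·0.15 = 1 + 2.25 = 3.25.

3.25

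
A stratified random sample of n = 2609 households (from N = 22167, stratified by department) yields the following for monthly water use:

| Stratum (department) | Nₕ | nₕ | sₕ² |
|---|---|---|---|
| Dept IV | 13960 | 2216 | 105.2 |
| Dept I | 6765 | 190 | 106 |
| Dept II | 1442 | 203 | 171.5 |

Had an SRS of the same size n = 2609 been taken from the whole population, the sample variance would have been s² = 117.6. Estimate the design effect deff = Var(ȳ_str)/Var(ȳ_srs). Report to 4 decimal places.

Var(ȳ_str) = Σ Wₕ²(1−fₕ)sₕ²/nₕ with Wₕ = Nₕ/22167:
  Dept IV: (13960/22167)²·(1−2216/13960)·105.2/2216 = 0.015839213
  Dept I: (6765/22167)²·(1−190/6765)·106/190 = 0.050501233
  Dept II: (1442/22167)²·(1−203/1442)·171.5/203 = 0.003071785
  → Var(ȳ_str) = 0.069412231.
Var(ȳ_srs) = (1 − 2609/22167)·117.6/2609 = 0.039769558.
deff = 0.069412231 / 0.039769558 = 1.7454.

1.7454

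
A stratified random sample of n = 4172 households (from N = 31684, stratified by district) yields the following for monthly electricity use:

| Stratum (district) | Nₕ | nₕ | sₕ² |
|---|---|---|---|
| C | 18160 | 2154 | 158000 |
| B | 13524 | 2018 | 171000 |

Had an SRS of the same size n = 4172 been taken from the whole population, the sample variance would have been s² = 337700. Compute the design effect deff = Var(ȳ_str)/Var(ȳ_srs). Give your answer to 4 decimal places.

0.4891

Var(ȳ_str) = Σ Wₕ²(1−fₕ)sₕ²/nₕ with Wₕ = Nₕ/31684:
  C: (18160/31684)²·(1−2154/18160)·158000/2154 = 21.238803
  B: (13524/31684)²·(1−2018/13524)·171000/2018 = 13.13483
  → Var(ȳ_str) = 34.373633.
Var(ȳ_srs) = (1 − 4172/31684)·337700/4172 = 70.286015.
deff = 34.373633 / 70.286015 = 0.4891.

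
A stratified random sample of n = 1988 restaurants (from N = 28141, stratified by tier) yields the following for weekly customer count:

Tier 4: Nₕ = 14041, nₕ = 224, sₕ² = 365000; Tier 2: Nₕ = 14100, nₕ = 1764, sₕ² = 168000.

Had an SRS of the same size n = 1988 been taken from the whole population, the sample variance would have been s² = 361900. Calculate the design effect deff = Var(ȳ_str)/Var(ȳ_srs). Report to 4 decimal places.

Var(ȳ_str) = Σ Wₕ²(1−fₕ)sₕ²/nₕ with Wₕ = Nₕ/28141:
  Tier 4: (14041/28141)²·(1−224/14041)·365000/224 = 399.1881
  Tier 2: (14100/28141)²·(1−1764/14100)·168000/1764 = 20.918239
  → Var(ȳ_str) = 420.10634.
Var(ȳ_srs) = (1 − 1988/28141)·361900/1988 = 169.18201.
deff = 420.10634 / 169.18201 = 2.4832.

2.4832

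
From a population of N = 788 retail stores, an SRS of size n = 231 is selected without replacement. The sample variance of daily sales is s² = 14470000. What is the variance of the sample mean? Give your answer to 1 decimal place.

Under SRS without replacement, Var(ȳ) = (1 − f)·s²/n with f = n/N = 231/788 = 0.29314721.
Var(ȳ) = (1 − 0.29314721)·14470000/231 = 0.70685279·62640.693 = 44277.748.

44277.7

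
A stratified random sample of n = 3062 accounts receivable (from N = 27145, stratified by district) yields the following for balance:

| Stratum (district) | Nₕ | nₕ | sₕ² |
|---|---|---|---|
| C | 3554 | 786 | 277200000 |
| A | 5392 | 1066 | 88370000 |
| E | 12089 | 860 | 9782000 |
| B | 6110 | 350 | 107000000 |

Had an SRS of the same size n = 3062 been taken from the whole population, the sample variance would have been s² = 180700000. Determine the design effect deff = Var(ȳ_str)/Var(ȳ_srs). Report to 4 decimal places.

Var(ȳ_str) = Σ Wₕ²(1−fₕ)sₕ²/nₕ with Wₕ = Nₕ/27145:
  C: (3554/27145)²·(1−786/3554)·277200000/786 = 4708.4124
  A: (5392/27145)²·(1−1066/5392)·88370000/1066 = 2624.2449
  E: (12089/27145)²·(1−860/12089)·9782000/860 = 2095.4677
  B: (6110/27145)²·(1−350/6110)·107000000/350 = 14601.576
  → Var(ȳ_str) = 24029.701.
Var(ȳ_srs) = (1 − 3062/27145)·180700000/3062 = 52356.874.
deff = 24029.701 / 52356.874 = 0.4590.

0.4590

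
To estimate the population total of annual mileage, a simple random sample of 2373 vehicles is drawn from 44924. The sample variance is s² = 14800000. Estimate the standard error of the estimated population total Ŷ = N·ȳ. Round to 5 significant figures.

3.4528 × 10^6

Var(Ŷ) = N²·Var(ȳ) = N²·(1 − n/N)·s²/n.
f = 2373/44924 = 0.05282254; Var(ȳ) = 0.94717746·14800000/2373 = 5907.3857.
Var(Ŷ) = 44924² · 5907.3857 = 1.1922084 × 10^13.
SE(Ŷ) = √(1.1922084 × 10^13) = 3.4528 × 10^6.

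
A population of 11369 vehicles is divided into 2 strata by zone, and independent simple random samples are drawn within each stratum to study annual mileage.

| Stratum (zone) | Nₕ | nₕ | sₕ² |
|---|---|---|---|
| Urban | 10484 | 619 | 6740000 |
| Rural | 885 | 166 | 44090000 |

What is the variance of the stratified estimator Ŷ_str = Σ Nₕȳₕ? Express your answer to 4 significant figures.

Var(Ŷ_str) = Σₕ Nₕ²(1 − fₕ)sₕ²/nₕ.
Urban: 10484²·(1 − 619/10484)·6740000/619 = 1.1261425 × 10^12.
Rural: 885²·(1 − 166/885)·44090000/166 = 1.690068 × 10^11.
Sum = 1.2951493 × 10^12.

1.295 × 10^12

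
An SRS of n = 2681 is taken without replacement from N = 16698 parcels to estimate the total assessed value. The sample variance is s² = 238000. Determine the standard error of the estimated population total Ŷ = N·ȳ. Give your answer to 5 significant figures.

144150

Var(Ŷ) = N²·Var(ȳ) = N²·(1 − n/N)·s²/n.
f = 2681/16698 = 0.16055815; Var(ȳ) = 0.83944185·238000/2681 = 74.519642.
Var(Ŷ) = 16698² · 74.519642 = 2.0777805 × 10^10.
SE(Ŷ) = √(2.0777805 × 10^10) = 144150.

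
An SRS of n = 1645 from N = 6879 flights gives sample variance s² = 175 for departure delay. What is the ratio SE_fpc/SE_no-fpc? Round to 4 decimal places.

0.8723

f = n/N = 1645/6879 = 0.23913359.
SE_no-fpc = √(s²/n) = 0.32616404; SE_fpc = √((1−f)s²/n) = 0.28450525.
Ratio = √(1−f) = 0.87227656.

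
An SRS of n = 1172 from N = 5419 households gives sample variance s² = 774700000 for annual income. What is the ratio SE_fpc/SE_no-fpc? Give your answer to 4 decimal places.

0.8853

f = n/N = 1172/5419 = 0.21627607.
SE_no-fpc = √(s²/n) = 813.02326; SE_fpc = √((1−f)s²/n) = 719.75473.
Ratio = √(1−f) = 0.88528184.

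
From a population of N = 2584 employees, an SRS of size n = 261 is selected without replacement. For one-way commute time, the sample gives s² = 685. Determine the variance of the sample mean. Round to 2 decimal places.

2.36

Under SRS without replacement, Var(ȳ) = (1 − f)·s²/n with f = n/N = 261/2584 = 0.10100619.
Var(ȳ) = (1 − 0.10100619)·685/261 = 0.89899381·2.6245211 = 2.3594282.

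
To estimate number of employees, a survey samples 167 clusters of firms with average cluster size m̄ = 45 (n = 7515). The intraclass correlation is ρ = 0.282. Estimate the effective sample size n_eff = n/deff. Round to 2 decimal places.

560.49

deff = 1 + (45 − 1)·0.282 = 1 + 12.408 = 13.408.
n_eff = 7515 / 13.408 = 560.49.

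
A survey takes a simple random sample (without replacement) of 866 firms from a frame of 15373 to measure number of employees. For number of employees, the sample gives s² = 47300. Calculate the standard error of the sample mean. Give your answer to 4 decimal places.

7.1793

Under SRS without replacement, Var(ȳ) = (1 − f)·s²/n with f = n/N = 866/15373 = 0.05633253.
Var(ȳ) = (1 − 0.05633253)·47300/866 = 0.94366747·54.618938 = 51.542115.
SE(ȳ) = √(51.542115) = 7.1793.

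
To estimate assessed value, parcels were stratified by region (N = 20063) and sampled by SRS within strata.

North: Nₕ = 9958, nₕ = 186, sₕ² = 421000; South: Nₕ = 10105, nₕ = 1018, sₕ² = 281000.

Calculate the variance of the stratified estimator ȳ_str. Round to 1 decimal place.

610.2

Var(ȳ_str) = Σₕ Wₕ²(1 − fₕ)sₕ²/nₕ with Wₕ = Nₕ/N, N = 20063.
North: Wₕ = 0.49633654; term = 0.49633654²·(1 − 0.01867845)·421000/186 = 547.18349.
South: Wₕ = 0.50366346; term = 0.50366346²·(1 − 0.10074221)·281000/1018 = 62.968543.
Sum = 610.15203.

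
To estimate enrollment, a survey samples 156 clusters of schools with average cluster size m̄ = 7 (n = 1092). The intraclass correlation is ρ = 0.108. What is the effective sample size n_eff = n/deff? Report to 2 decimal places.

deff = 1 + (7 − 1)·0.108 = 1 + 0.648 = 1.648.
n_eff = 1092 / 1.648 = 662.62.

662.62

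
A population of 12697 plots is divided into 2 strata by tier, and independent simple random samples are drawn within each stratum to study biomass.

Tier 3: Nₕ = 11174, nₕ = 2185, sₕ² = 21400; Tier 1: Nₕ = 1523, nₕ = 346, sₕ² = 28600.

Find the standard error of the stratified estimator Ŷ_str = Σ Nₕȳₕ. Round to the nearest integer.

Var(Ŷ_str) = Σₕ Nₕ²(1 − fₕ)sₕ²/nₕ.
Tier 3: 11174²·(1 − 2185/11174)·21400/2185 = 9.8374464 × 10^8.
Tier 1: 1523²·(1 − 346/1523)·28600/346 = 1.4817205 × 10^8.
Sum = 1.1319167 × 10^9.
SE = √(1.1319167 × 10^9) = 33644.

33644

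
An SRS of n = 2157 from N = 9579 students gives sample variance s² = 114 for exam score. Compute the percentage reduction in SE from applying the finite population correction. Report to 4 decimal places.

f = n/N = 2157/9579 = 0.22518008.
SE_no-fpc = √(s²/n) = 0.22989385; SE_fpc = √((1−f)s²/n) = 0.20236143.
Ratio = √(1−f) = 0.88023856. Reduction = 100·(1 − 0.88023856) = 11.9761%.

11.9761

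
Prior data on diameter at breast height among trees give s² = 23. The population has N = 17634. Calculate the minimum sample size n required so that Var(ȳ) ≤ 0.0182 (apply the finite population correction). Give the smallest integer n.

1180

Without fpc, n₀ = s²/D = 23/0.0182 = 1263.7363.
With fpc, (1 − n/N)·s²/n ≤ D requires n ≥ n₀/(1 + n₀/N) = 1263.7363/(1 + 1263.7363/17634) = 1179.2273.
Rounding up, n = 1180.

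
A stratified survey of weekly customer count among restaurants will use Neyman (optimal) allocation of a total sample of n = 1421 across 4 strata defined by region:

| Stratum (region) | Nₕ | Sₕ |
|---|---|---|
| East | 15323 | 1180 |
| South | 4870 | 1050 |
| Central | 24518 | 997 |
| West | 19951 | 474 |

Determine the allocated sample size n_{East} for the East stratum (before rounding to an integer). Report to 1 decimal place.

Neyman allocation: nₕ = n·NₕSₕ / Σⱼ NⱼSⱼ.
Σ NⱼSⱼ = 15323·1180 + 4870·1050 + 24518·997 + 19951·474 = 5.709586 × 10^7.
n_{East} = 1421·15323·1180 / (5.709586 × 10^7) = 450.0.

450.0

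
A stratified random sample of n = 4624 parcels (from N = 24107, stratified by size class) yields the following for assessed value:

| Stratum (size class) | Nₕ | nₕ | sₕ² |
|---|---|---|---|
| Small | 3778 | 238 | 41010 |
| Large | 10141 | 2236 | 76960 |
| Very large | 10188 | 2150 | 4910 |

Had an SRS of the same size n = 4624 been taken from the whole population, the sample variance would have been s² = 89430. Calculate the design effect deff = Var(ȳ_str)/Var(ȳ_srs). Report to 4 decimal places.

0.5780

Var(ȳ_str) = Σ Wₕ²(1−fₕ)sₕ²/nₕ with Wₕ = Nₕ/24107:
  Small: (3778/24107)²·(1−238/3778)·41010/238 = 3.9654428
  Large: (10141/24107)²·(1−2236/10141)·76960/2236 = 4.747769
  Very large: (10188/24107)²·(1−2150/10188)·4910/2150 = 0.32180563
  → Var(ȳ_str) = 9.0350174.
Var(ȳ_srs) = (1 − 4624/24107)·89430/4624 = 15.630687.
deff = 9.0350174 / 15.630687 = 0.5780.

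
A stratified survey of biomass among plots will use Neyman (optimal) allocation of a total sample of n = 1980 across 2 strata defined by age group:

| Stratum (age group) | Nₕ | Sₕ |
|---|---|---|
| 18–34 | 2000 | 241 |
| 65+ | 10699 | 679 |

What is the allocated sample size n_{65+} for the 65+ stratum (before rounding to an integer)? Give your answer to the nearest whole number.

1857

Neyman allocation: nₕ = n·NₕSₕ / Σⱼ NⱼSⱼ.
Σ NⱼSⱼ = 2000·241 + 10699·679 = 7.746621 × 10^6.
n_{65+} = 1980·10699·679 / (7.746621 × 10^6) = 1857.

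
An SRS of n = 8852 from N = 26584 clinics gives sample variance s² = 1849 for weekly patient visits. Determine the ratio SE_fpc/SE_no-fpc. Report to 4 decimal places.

f = n/N = 8852/26584 = 0.33298224.
SE_no-fpc = √(s²/n) = 0.4570332; SE_fpc = √((1−f)s²/n) = 0.3732643.
Ratio = √(1−f) = 0.81671155.

0.8167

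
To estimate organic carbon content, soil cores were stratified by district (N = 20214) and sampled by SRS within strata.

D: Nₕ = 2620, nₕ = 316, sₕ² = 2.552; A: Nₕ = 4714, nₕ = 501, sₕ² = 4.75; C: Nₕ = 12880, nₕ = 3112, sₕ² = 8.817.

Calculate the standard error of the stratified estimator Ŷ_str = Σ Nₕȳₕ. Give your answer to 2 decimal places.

770.39

Var(Ŷ_str) = Σₕ Nₕ²(1 − fₕ)sₕ²/nₕ.
D: 2620²·(1 − 316/2620)·2.552/316 = 48750.307.
A: 4714²·(1 − 501/4714)·4.75/501 = 188294.19.
C: 12880²·(1 − 3112/12880)·8.817/3112 = 356453.4.
Sum = 593497.9.
SE = √(593497.9) = 770.39.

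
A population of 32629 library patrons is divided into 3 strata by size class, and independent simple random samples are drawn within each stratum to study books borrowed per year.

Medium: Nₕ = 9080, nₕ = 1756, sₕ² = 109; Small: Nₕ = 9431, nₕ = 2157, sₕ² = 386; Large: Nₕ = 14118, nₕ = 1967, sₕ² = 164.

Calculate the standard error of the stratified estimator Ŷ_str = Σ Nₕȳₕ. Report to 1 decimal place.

Var(Ŷ_str) = Σₕ Nₕ²(1 − fₕ)sₕ²/nₕ.
Medium: 9080²·(1 − 1756/9080)·109/1756 = 4.1279666 × 10^6.
Small: 9431²·(1 − 2157/9431)·386/2157 = 1.227632 × 10^7.
Large: 14118²·(1 − 1967/14118)·164/1967 = 1.4302919 × 10^7.
Sum = 3.0707206 × 10^7.
SE = √(3.0707206 × 10^7) = 5541.4.

5541.4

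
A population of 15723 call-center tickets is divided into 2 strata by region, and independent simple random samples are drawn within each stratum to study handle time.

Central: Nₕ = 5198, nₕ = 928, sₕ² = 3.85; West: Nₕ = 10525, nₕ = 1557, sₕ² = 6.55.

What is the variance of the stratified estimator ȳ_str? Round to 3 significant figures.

0.00198

Var(ȳ_str) = Σₕ Wₕ²(1 − fₕ)sₕ²/nₕ with Wₕ = Nₕ/N, N = 15723.
Central: Wₕ = 0.33059849; term = 0.33059849²·(1 − 0.17853020)·3.85/928 = 3.7248267 × 10^-4.
West: Wₕ = 0.66940151; term = 0.66940151²·(1 − 0.14793349)·6.55/1557 = 0.0016061998.
Sum = 0.0019786825.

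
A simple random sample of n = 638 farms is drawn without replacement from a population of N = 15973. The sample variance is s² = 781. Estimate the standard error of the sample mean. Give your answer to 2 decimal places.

Under SRS without replacement, Var(ȳ) = (1 − f)·s²/n with f = n/N = 638/15973 = 0.03994240.
Var(ȳ) = (1 − 0.03994240)·781/638 = 0.96005760·1.2241379 = 1.1752429.
SE(ȳ) = √(1.1752429) = 1.08.

1.08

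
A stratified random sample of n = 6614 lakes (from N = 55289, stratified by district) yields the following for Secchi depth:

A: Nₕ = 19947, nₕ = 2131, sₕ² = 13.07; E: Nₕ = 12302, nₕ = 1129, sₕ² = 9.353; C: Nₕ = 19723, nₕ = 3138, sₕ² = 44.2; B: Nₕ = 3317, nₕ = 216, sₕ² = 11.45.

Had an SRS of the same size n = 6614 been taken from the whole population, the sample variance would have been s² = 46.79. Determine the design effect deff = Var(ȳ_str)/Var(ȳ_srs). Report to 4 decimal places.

0.4449

Var(ȳ_str) = Σ Wₕ²(1−fₕ)sₕ²/nₕ with Wₕ = Nₕ/55289:
  A: (19947/55289)²·(1−2131/19947)·13.07/2131 = 7.1302123 × 10^-4
  E: (12302/55289)²·(1−1129/12302)·9.353/1129 = 3.7249894 × 10^-4
  C: (19723/55289)²·(1−3138/19723)·44.2/3138 = 0.0015072327
  B: (3317/55289)²·(1−216/3317)·11.45/216 = 1.7836987 × 10^-4
  → Var(ȳ_str) = 0.0027711227.
Var(ȳ_srs) = (1 − 6614/55289)·46.79/6614 = 0.0062281072.
deff = 0.0027711227 / 0.0062281072 = 0.4449.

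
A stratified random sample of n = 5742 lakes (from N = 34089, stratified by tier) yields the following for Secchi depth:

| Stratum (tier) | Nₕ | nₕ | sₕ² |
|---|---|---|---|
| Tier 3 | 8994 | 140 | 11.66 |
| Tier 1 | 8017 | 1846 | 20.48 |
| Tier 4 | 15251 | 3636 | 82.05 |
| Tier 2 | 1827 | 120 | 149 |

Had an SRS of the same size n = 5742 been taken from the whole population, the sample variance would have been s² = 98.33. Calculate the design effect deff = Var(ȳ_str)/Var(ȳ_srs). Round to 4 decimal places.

Var(ȳ_str) = Σ Wₕ²(1−fₕ)sₕ²/nₕ with Wₕ = Nₕ/34089:
  Tier 3: (8994/34089)²·(1−140/8994)·11.66/140 = 0.0057073485
  Tier 1: (8017/34089)²·(1−1846/8017)·20.48/1846 = 4.723209 × 10^-4
  Tier 4: (15251/34089)²·(1−3636/15251)·82.05/3636 = 0.0034398834
  Tier 2: (1827/34089)²·(1−120/1827)·149/120 = 0.0033323343
  → Var(ȳ_str) = 0.012951887.
Var(ȳ_srs) = (1 − 5742/34089)·98.33/5742 = 0.014240187.
deff = 0.012951887 / 0.014240187 = 0.9095.

0.9095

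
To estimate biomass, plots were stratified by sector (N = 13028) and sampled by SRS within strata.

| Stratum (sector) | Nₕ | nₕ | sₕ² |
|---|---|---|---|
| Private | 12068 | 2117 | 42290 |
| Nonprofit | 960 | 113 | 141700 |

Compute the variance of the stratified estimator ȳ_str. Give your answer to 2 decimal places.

20.14

Var(ȳ_str) = Σₕ Wₕ²(1 − fₕ)sₕ²/nₕ with Wₕ = Nₕ/N, N = 13028.
Private: Wₕ = 0.92631256; term = 0.92631256²·(1 − 0.17542261)·42290/2117 = 14.133944.
Nonprofit: Wₕ = 0.07368744; term = 0.07368744²·(1 − 0.11770833)·141700/113 = 6.0074553.
Sum = 20.141399.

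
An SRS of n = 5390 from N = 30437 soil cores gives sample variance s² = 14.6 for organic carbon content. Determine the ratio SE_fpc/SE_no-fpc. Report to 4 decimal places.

0.9071

f = n/N = 5390/30437 = 0.17708710.
SE_no-fpc = √(s²/n) = 0.052045363; SE_fpc = √((1−f)s²/n) = 0.047212716.
Ratio = √(1−f) = 0.90714547.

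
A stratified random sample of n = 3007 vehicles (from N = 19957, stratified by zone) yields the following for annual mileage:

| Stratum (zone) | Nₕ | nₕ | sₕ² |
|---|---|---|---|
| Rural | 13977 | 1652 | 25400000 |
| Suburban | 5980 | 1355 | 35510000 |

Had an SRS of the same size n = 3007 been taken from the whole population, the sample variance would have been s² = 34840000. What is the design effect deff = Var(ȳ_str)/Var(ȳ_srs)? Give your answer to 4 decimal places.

0.8607

Var(ȳ_str) = Σ Wₕ²(1−fₕ)sₕ²/nₕ with Wₕ = Nₕ/19957:
  Rural: (13977/19957)²·(1−1652/13977)·25400000/1652 = 6650.19
  Suburban: (5980/19957)²·(1−1355/5980)·35510000/1355 = 1819.8424
  → Var(ȳ_str) = 8470.0324.
Var(ȳ_srs) = (1 − 3007/19957)·34840000/3007 = 9840.5453.
deff = 8470.0324 / 9840.5453 = 0.8607.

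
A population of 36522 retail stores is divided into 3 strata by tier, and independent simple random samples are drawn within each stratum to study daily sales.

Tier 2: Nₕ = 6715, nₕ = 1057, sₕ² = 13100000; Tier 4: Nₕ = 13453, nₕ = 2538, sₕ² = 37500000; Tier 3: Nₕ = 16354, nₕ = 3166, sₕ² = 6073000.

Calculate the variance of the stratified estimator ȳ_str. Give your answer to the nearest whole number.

2290

Var(ȳ_str) = Σₕ Wₕ²(1 − fₕ)sₕ²/nₕ with Wₕ = Nₕ/N, N = 36522.
Tier 2: Wₕ = 0.18386178; term = 0.18386178²·(1 − 0.15740879)·13100000/1057 = 353.01744.
Tier 4: Wₕ = 0.36835332; term = 0.36835332²·(1 − 0.18865681)·37500000/2538 = 1626.5725.
Tier 3: Wₕ = 0.44778490; term = 0.44778490²·(1 − 0.19359178)·6073000/3166 = 310.16029.
Sum = 2289.7502.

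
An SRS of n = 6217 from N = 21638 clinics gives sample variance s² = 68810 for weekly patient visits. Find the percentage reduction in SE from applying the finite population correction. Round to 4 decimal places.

f = n/N = 6217/21638 = 0.28731861.
SE_no-fpc = √(s²/n) = 3.3268663; SE_fpc = √((1−f)s²/n) = 2.8085558.
Ratio = √(1−f) = 0.84420459. Reduction = 100·(1 − 0.84420459) = 15.5795%.

15.5795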